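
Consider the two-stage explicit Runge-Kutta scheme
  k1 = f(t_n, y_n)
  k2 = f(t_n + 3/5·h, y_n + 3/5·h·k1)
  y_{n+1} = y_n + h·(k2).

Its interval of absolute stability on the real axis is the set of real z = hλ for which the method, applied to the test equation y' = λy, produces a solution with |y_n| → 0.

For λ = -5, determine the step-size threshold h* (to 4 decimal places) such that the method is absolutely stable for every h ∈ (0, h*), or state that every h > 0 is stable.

On y'=λy, z=hλ:
  k1=λy_n ⇒ h·k1=z·y_n;  k2=λ(1+3/5z)y_n ⇒ h·k2=z(1+3/5z)y_n
  y_{n+1}/y_n = 1 + z(1+3/5z) = 1 + z + 3/5z²
  ⇒ R(z) = 1 + z + 3/5z².

Solve |R(x)|<1 on ℝ⁻.
x=-0.7: |R|=0.5940
R=1: x+3/5x²=0 ⇒ x=−5/3=-1.6667; min R=1−1/(4·3/5)=0.5833>−1
Confirm numerically:
  x=-1.641: |R|=0.97473 <1
  x=-1.424: |R|=0.79267 <1
  x=-0.748: |R|=0.58770 <1
  x=-1.924: |R|=1.29707 >1
  x=-1.894: |R|=1.25834 >1
Stable set (-1.6667, 0).

(-1.6667,0); λ=-5 ⇒ h* = (5/3)/5 = 0.3333.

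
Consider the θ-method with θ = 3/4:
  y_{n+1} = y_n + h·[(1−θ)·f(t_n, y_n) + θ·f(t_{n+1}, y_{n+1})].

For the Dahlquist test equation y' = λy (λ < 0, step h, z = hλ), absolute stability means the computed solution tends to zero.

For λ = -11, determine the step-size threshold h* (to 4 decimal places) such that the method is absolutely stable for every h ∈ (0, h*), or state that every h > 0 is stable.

On y'=λy, z=hλ:
  y_{n+1} = y_n + z·[1/4·y_n + 3/4·y_{n+1}] ⇒ (1 − 3/4z)y_{n+1} = (1 + 1/4z)y_n
  ⇒ R(z) = (1 + 1/4z)/(1 − 3/4z).

Need |R(x)|<1, x<0.
x=-0.7: |R|=0.5410
x=-2: |R|=0.2000
x=-10: |R|=0.1765
x=-100: |R|=0.3158
θ=3/4≥1/2 ⇒ |1+1/4x|<|1−3/4x| ∀x<0 ⇒ stable on all of ℝ⁻.

(−∞, 0) — no finite endpoint. Any h>0 works for λ=-11.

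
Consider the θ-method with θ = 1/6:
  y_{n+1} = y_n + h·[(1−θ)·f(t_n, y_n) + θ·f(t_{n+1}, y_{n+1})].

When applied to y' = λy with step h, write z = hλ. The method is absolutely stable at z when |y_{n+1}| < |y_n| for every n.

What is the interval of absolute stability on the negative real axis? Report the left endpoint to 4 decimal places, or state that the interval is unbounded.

z∈(-3.0000,0).

With y'=λy (z=hλ):
  y_{n+1} = y_n + z·[5/6·y_n + 1/6·y_{n+1}] ⇒ (1 − 1/6z)y_{n+1} = (1 + 5/6z)y_n
  R(z) = (1 + 5/6z)/(1 − 1/6z).

Find x<0 with |R(x)|<1.
x=-0.31: |R|=0.7052
R=−1: 1+5/6x = −1+1/6x ⇒ -2/3x=2 ⇒ x=2/(-2/3)=-3.0000
Confirm numerically:
  x=-2.790: |R|=0.90444 <1
  x=-1.439: |R|=0.16064 <1
  x=-1.335: |R|=0.09202 <1
  x=-3.400: |R|=1.17021 >1
  x=-3.089: |R|=1.03917 >1
  x=-3.059: |R|=1.02605 >1
So |R|<1 on (-3.0000, 0).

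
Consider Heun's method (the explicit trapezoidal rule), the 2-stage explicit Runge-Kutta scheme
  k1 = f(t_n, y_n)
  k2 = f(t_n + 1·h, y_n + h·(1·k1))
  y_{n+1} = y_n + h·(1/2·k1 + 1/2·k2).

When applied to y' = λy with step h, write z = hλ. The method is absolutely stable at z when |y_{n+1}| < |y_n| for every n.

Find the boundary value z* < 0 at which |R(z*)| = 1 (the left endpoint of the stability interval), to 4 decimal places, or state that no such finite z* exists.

Test eqn y'=λy, z=hλ:
  order 2, 2-stage ⇒ R(z)=1+z+z^2/2
  (e.g. R(-0.37)=0.69845, |R|=0.69845)

Boundary: |R(x)|=1, x<0.
x=-0.37: |R|=0.6985
|R(-0.81)|=0.5181 |R(-0.77)|=0.5264 |R(-0.7)|=0.5450
Bisect:
  x_lo=-2.4031 |R|=1.4844  x_hi=-0.2717 |R|=0.7652
  mid=-1.33741 |R|=0.55692 →hi
  mid=-1.87026 |R|=0.87868 →hi
  mid=-2.13669 |R|=1.14603 →lo
  mid=-2.00348 |R|=1.00348 →lo
  mid=-1.93687 |R|=0.93886 →hi
  mid=-1.97017 |R|=0.97062 →hi
  mid=-1.98682 |R|=0.98691 →hi
  mid=-1.99515 |R|=0.99516 →hi
  mid=-1.99931 |R|=0.99931 →hi
  mid=-2.00139 |R|=1.00139 →lo
  ...
  [-2.00009,-1.99996] ⇒ x*=-2.0000
Interval (-2.0000, 0).

left endpoint -2.0000.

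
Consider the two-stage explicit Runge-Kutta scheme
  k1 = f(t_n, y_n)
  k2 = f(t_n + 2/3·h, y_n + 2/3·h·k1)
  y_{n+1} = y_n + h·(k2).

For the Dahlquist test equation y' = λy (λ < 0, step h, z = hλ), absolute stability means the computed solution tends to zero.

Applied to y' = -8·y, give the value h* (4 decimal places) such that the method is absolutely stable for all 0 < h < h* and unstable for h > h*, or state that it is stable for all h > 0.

(-1.5000,0); λ=-8 ⇒ h* = (3/2)/8 = 0.1875.

Set f=λy, z=hλ:
  k1=λy_n ⇒ h·k1=z·y_n;  k2=λ(1+2/3z)y_n ⇒ h·k2=z(1+2/3z)y_n
  y_{n+1}/y_n = 1 + z(1+2/3z) = 1 + z + 2/3z²
  Hence R(z) = 1 + z + 2/3z².

Find x<0 with |R(x)|<1.
x=-0.5: |R|=0.6667
R=1: x+2/3x²=0 ⇒ x=−3/2=-1.5000; min R=1−1/(4·2/3)=0.6250>−1
Confirm numerically:
  x=-1.134: |R|=0.72330 <1
  x=-1.087: |R|=0.70071 <1
  x=-1.053: |R|=0.68621 <1
  x=-1.980: |R|=1.63360 >1
  x=-1.576: |R|=1.07985 >1
Stable set (-1.5000, 0).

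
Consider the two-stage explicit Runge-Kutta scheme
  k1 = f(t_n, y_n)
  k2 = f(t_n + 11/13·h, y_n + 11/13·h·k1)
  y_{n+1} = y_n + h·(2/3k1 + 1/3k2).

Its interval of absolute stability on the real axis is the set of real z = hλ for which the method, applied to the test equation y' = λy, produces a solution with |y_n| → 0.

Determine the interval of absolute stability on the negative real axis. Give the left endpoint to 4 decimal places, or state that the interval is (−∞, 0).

z∈(-3.5455,0).

Test eqn y'=λy, z=hλ:
  k1=λy_n ⇒ h·k1=z·y_n;  k2=λ(1+11/13z)y_n ⇒ h·k2=z(1+11/13z)y_n
  y_{n+1}/y_n = 1 + 2/3z + 1/3z(1+11/13z) = 1 + z + 11/39z²
  R(z) = 1 + z + 11/39z².

Solve |R(x)|<1 on ℝ⁻.
x=-0.64: |R|=0.4755
R=1: x+11/39x²=0 ⇒ x=−39/11=-3.5455; min R=1−1/(4·11/39)=0.1136>−1
Confirm numerically:
  x=-3.397: |R|=0.85776 <1
  x=-3.387: |R|=0.84863 <1
  x=-2.516: |R|=0.26946 <1
  x=-2.500: |R|=0.26282 <1
  x=-3.865: |R|=1.34835 >1
  x=-3.760: |R|=1.22753 >1
  x=-3.672: |R|=1.13106 >1
Stable set (-3.5455, 0).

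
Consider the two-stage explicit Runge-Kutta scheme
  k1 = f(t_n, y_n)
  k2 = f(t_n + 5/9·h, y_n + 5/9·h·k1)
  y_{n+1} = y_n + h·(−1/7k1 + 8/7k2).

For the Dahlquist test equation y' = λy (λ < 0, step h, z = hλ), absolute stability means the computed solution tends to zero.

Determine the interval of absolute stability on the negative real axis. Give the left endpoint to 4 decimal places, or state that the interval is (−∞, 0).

Test eqn y'=λy, z=hλ:
  k1=λy_n ⇒ h·k1=z·y_n;  k2=λ(1+5/9z)y_n ⇒ h·k2=z(1+5/9z)y_n
  y_{n+1}/y_n = 1 − 1/7z + 8/7z(1+5/9z) = 1 + z + 40/63z²
  Hence R(z) = 1 + z + 40/63z².

Find x<0 with |R(x)|<1.
x=-1.24: |R|=0.7363
R=1: x+40/63x²=0 ⇒ x=−63/40=-1.5750; min R=1−1/(4·40/63)=0.6062>−1
Confirm numerically:
  x=-1.335: |R|=0.79657 <1
  x=-0.938: |R|=0.62063 <1
  x=-0.813: |R|=0.60666 <1
  x=-0.763: |R|=0.60663 <1
  x=-2.127: |R|=1.74546 >1
  x=-2.066: |R|=1.64407 >1
Interval (-1.5750, 0).

(-1.5750, 0).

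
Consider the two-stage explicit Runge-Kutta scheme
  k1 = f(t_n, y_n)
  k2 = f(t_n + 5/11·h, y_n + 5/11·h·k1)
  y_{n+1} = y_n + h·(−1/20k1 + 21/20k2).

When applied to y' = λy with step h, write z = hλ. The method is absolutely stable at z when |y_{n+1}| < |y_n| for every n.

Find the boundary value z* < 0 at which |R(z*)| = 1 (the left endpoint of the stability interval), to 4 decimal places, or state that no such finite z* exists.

Test eqn y'=λy, z=hλ:
  k1=λy_n ⇒ h·k1=z·y_n;  k2=λ(1+5/11z)y_n ⇒ h·k2=z(1+5/11z)y_n
  y_{n+1}/y_n = 1 − 1/20z + 21/20z(1+5/11z) = 1 + z + 21/44z²
  Hence R(z) = 1 + z + 21/44z².

Boundary: |R(x)|=1, x<0.
x=-0.47: |R|=0.6354
R=1: x+21/44x²=0 ⇒ x=−44/21=-2.0952; min R=1−1/(4·21/44)=0.4762>−1
Confirm numerically:
  x=-1.940: |R|=0.85626 <1
  x=-1.158: |R|=0.48201 <1
  x=-0.926: |R|=0.48325 <1
  x=-2.526: |R|=1.51932 >1
  x=-2.237: |R|=1.15135 >1
Stable set (-2.0952, 0).

left endpoint -2.0952.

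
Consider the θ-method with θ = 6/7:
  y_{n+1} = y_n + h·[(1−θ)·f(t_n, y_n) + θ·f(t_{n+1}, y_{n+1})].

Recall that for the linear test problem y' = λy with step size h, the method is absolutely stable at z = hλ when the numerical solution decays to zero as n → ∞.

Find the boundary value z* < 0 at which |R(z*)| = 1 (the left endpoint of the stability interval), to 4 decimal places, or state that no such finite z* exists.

unbounded; (−∞, 0).

Set f=λy, z=hλ:
  y_{n+1} = y_n + z·[1/7·y_n + 6/7·y_{n+1}] ⇒ (1 − 6/7z)y_{n+1} = (1 + 1/7z)y_n
  so R(z) = (1 + 1/7z)/(1 − 6/7z).

Need |R(x)|<1, x<0.
x=-1.59: |R|=0.3271
x=-2: |R|=0.2632
x=-10: |R|=0.0448
x=-100: |R|=0.1532
θ=6/7≥1/2 ⇒ |1+1/7x|<|1−6/7x| ∀x<0 ⇒ stable on all of ℝ⁻.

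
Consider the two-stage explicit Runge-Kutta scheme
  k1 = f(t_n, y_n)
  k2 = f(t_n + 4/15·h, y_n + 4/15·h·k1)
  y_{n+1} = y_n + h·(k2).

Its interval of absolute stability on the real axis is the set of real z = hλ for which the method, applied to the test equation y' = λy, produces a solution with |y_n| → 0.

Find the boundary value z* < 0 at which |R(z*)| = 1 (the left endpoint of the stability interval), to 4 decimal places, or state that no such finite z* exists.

With y'=λy (z=hλ):
  k1=λy_n ⇒ h·k1=z·y_n;  k2=λ(1+4/15z)y_n ⇒ h·k2=z(1+4/15z)y_n
  y_{n+1}/y_n = 1 + z(1+4/15z) = 1 + z + 4/15z²
  so R(z) = 1 + z + 4/15z².

Boundary: |R(x)|=1, x<0.
x=-1.73: |R|=0.0681
R=1: x+4/15x²=0 ⇒ x=−15/4=-3.7500; min R=1−1/(4·4/15)=0.0625>−1
Confirm numerically:
  x=-3.163: |R|=0.50489 <1
  x=-2.575: |R|=0.19317 <1
  x=-2.283: |R|=0.10689 <1
  x=-4.298: |R|=1.62808 >1
  x=-4.272: |R|=1.59466 >1
  x=-3.932: |R|=1.19083 >1
Interval (-3.7500, 0).

z* = -3.7500.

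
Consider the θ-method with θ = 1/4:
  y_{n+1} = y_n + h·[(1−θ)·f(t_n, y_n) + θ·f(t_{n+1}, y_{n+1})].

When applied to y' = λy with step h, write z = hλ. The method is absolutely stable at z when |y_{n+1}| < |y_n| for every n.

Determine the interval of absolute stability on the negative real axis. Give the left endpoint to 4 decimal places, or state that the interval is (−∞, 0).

z∈(-4.0000,0).

Test eqn y'=λy, z=hλ:
  y_{n+1} = y_n + z·[3/4·y_n + 1/4·y_{n+1}] ⇒ (1 − 1/4z)y_{n+1} = (1 + 3/4z)y_n
  so R(z) = (1 + 3/4z)/(1 − 1/4z).

Find x<0 with |R(x)|<1.
x=-1.19: |R|=0.0829
R=−1: 1+3/4x = −1+1/4x ⇒ -1/2x=2 ⇒ x=2/(-1/2)=-4.0000
Confirm numerically:
  x=-3.060: |R|=0.73371 <1
  x=-2.702: |R|=0.61265 <1
  x=-2.467: |R|=0.52590 <1
  x=-4.532: |R|=1.12471 >1
  x=-4.362: |R|=1.08658 >1
  x=-4.281: |R|=1.06787 >1
Interval (-4.0000, 0).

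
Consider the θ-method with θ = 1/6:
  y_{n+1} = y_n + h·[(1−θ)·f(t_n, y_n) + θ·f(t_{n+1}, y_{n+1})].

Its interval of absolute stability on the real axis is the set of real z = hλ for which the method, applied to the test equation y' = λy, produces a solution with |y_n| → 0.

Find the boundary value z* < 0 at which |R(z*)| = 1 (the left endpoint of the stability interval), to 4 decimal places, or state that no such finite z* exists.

On y'=λy, z=hλ:
  y_{n+1} = y_n + z·[5/6·y_n + 1/6·y_{n+1}] ⇒ (1 − 1/6z)y_{n+1} = (1 + 5/6z)y_n
  R(z) = (1 + 5/6z)/(1 − 1/6z).

Solve |R(x)|<1 on ℝ⁻.
x=-0.81: |R|=0.2863
R=−1: 1+5/6x = −1+1/6x ⇒ -2/3x=2 ⇒ x=2/(-2/3)=-3.0000
Confirm numerically:
  x=-2.695: |R|=0.85969 <1
  x=-2.524: |R|=0.77663 <1
  x=-1.920: |R|=0.45455 <1
  x=-3.567: |R|=1.23706 >1
  x=-3.206: |R|=1.08951 >1
So |R|<1 on (-3.0000, 0).

left endpoint -3.0000.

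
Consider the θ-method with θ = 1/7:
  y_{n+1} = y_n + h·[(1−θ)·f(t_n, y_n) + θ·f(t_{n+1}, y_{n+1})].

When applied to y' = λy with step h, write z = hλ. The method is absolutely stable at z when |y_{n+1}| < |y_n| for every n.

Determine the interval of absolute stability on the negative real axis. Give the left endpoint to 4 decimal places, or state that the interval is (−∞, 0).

Set f=λy, z=hλ:
  y_{n+1} = y_n + z·[6/7·y_n + 1/7·y_{n+1}] ⇒ (1 − 1/7z)y_{n+1} = (1 + 6/7z)y_n
  R(z) = (1 + 6/7z)/(1 − 1/7z).

Boundary: |R(x)|=1, x<0.
x=-1.49: |R|=0.2285
R=−1: 1+6/7x = −1+1/7x ⇒ -5/7x=2 ⇒ x=2/(-5/7)=-2.8000
Confirm numerically:
  x=-2.399: |R|=0.78668 <1
  x=-2.181: |R|=0.66289 <1
  x=-1.578: |R|=0.28771 <1
  x=-3.261: |R|=1.22464 >1
  x=-3.064: |R|=1.13116 >1
  x=-2.827: |R|=1.01374 >1
So |R|<1 on (-2.8000, 0).

z∈(-2.8000,0).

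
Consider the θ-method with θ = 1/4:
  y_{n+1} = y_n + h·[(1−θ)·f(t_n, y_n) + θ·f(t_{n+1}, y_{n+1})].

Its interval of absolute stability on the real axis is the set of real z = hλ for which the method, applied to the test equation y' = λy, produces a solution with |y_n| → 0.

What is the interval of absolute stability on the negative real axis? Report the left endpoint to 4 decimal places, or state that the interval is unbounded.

z∈(-4.0000,0).

Test eqn y'=λy, z=hλ:
  y_{n+1} = y_n + z·[3/4·y_n + 1/4·y_{n+1}] ⇒ (1 − 1/4z)y_{n+1} = (1 + 3/4z)y_n
  Hence R(z) = (1 + 3/4z)/(1 − 1/4z).

Need |R(x)|<1, x<0.
x=-1.72: |R|=0.2028
R=−1: 1+3/4x = −1+1/4x ⇒ -1/2x=2 ⇒ x=2/(-1/2)=-4.0000
Confirm numerically:
  x=-3.951: |R|=0.98767 <1
  x=-1.818: |R|=0.24991 <1
  x=-1.808: |R|=0.24518 <1
  x=-1.763: |R|=0.22367 <1
  x=-4.389: |R|=1.09274 >1
  x=-4.217: |R|=1.05282 >1
Interval (-4.0000, 0).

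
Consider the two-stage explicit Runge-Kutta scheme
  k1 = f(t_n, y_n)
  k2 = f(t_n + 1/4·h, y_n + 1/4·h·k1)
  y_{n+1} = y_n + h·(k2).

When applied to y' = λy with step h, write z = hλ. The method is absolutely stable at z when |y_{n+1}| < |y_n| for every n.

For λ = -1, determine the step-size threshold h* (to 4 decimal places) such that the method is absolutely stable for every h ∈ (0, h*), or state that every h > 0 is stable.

With y'=λy (z=hλ):
  k1=λy_n ⇒ h·k1=z·y_n;  k2=λ(1+1/4z)y_n ⇒ h·k2=z(1+1/4z)y_n
  y_{n+1}/y_n = 1 + z(1+1/4z) = 1 + z + 1/4z²
  Hence R(z) = 1 + z + 1/4z².

Find x<0 with |R(x)|<1.
x=-0.85: |R|=0.3306
R=1: x+1/4x²=0 ⇒ x=−4=-4.0000; min R=1−1/(4·1/4)=0.0000>−1
Confirm numerically:
  x=-3.849: |R|=0.85470 <1
  x=-2.747: |R|=0.13950 <1
  x=-2.637: |R|=0.10144 <1
  x=-1.837: |R|=0.00664 <1
  x=-4.432: |R|=1.47866 >1
  x=-4.340: |R|=1.36890 >1
  x=-4.054: |R|=1.05473 >1
Interval (-4.0000, 0).

(-4.0000,0); λ=-1 ⇒ h* = (4)/1 = 4.0000.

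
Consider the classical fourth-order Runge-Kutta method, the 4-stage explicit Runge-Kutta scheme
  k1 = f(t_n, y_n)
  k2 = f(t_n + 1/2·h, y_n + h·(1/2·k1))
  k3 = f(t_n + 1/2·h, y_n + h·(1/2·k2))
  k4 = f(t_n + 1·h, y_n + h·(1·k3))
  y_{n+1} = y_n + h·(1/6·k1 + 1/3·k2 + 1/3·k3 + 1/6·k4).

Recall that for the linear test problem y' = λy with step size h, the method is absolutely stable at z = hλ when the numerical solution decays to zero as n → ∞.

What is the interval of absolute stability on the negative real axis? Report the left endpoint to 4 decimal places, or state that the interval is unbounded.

(-2.7853, 0).

Test eqn y'=λy, z=hλ:
  order 4, 4-stage ⇒ R(z)=1+z+z^2/2+z^3/6+z^4/24
  (e.g. R(-0.7)=0.49784, |R|=0.49784)

Boundary: |R(x)|=1, x<0.
x=-0.7: |R|=0.4978
|R(-1.71)|=0.2749 |R(-1.67)|=0.2723 |R(-1.01)|=0.3717
Bisect:
  x_lo=-3.3664 |R|=2.2928  x_hi=-0.3422 |R|=0.7102
  mid=-1.85430 |R|=0.29488 →hi
  mid=-2.61035 |R|=0.76673 →hi
  mid=-2.98838 |R|=1.35192 →lo
  mid=-2.79936 |R|=1.02142 →lo
  mid=-2.70486 |R|=0.88535 →hi
  mid=-2.75211 |R|=0.95111 →hi
  mid=-2.77574 |R|=0.98569 →hi
  mid=-2.78755 |R|=1.00341 →lo
  ...
  [-2.78534,-2.78515] ⇒ x*=-2.7853
Stable set (-2.7853, 0).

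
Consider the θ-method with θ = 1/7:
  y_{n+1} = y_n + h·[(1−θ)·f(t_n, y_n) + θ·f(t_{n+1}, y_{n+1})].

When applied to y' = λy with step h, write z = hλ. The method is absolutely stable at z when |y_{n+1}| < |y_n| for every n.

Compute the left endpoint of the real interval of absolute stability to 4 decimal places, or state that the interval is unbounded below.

z* = -2.8000.

On y'=λy, z=hλ:
  y_{n+1} = y_n + z·[6/7·y_n + 1/7·y_{n+1}] ⇒ (1 − 1/7z)y_{n+1} = (1 + 6/7z)y_n
  so R(z) = (1 + 6/7z)/(1 − 1/7z).

Find x<0 with |R(x)|<1.
x=-0.56: |R|=0.4815
R=−1: 1+6/7x = −1+1/7x ⇒ -5/7x=2 ⇒ x=2/(-5/7)=-2.8000
Confirm numerically:
  x=-2.206: |R|=0.67738 <1
  x=-1.719: |R|=0.38009 <1
  x=-1.450: |R|=0.20118 <1
  x=-1.237: |R|=0.05123 <1
  x=-3.205: |R|=1.19843 >1
  x=-3.036: |R|=1.11758 >1
Stable set (-2.8000, 0).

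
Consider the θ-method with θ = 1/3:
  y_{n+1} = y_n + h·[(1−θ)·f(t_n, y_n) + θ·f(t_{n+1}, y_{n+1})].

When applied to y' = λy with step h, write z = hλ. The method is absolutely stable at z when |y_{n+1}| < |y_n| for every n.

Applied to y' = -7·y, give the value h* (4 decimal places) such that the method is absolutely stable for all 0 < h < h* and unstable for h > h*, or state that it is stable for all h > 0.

On y'=λy, z=hλ:
  y_{n+1} = y_n + z·[2/3·y_n + 1/3·y_{n+1}] ⇒ (1 − 1/3z)y_{n+1} = (1 + 2/3z)y_n
  Hence R(z) = (1 + 2/3z)/(1 − 1/3z).

Boundary: |R(x)|=1, x<0.
x=-1.15: |R|=0.1687
R=−1: 1+2/3x = −1+1/3x ⇒ -1/3x=2 ⇒ x=2/(-1/3)=-6.0000
Confirm numerically:
  x=-5.723: |R|=0.96824 <1
  x=-5.349: |R|=0.92203 <1
  x=-3.875: |R|=0.69091 <1
  x=-3.114: |R|=0.52797 <1
  x=-6.455: |R|=1.04812 >1
  x=-6.441: |R|=1.04671 >1
Stable set (-6.0000, 0).

(-6.0000,0); λ=-7 ⇒ h* = (6)/7 = 0.8571.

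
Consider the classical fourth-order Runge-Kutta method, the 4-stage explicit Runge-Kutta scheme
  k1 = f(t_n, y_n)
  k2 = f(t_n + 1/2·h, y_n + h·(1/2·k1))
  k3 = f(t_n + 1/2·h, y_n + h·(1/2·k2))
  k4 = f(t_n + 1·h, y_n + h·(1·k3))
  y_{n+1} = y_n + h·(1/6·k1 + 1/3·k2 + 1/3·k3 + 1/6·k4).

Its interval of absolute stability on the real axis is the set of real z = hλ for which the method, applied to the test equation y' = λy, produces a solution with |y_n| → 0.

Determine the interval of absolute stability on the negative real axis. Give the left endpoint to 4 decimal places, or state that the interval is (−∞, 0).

(-2.7853, 0).

With y'=λy (z=hλ):
  order 4, 4-stage ⇒ R(z)=1+z+z^2/2+z^3/6+z^4/24
  (e.g. R(-1.07)=0.35289, |R|=0.35289)

Find x<0 with |R(x)|<1.
x=-1.07: |R|=0.3529
|R(-2.09)|=0.3675 |R(-0.83)|=0.4389 |R(-0.56)|=0.5716
Bisect:
  x_lo=-3.3381 |R|=2.2074  x_hi=-0.0901 |R|=0.9139
  mid=-1.71407 |R|=0.27528 →hi
  mid=-2.52607 |R|=0.67452 →hi
  mid=-2.93207 |R|=1.24480 →lo
  mid=-2.72907 |R|=0.91848 →hi
  mid=-2.83057 |R|=1.07043 →lo
  mid=-2.77982 |R|=0.99177 →hi
  mid=-2.80519 |R|=1.03042 →lo
  mid=-2.79250 |R|=1.01093 →lo
  mid=-2.78616 |R|=1.00131 →lo
  ...
  [-2.78537,-2.78517] ⇒ x*=-2.7853
So |R|<1 on (-2.7853, 0).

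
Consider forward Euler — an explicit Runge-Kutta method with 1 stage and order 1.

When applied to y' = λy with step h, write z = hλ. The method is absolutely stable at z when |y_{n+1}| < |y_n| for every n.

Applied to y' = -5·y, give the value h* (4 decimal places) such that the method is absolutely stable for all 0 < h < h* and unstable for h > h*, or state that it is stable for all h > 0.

(-2.0000,0); λ=-5 ⇒ h* = 0.4000.

With y'=λy (z=hλ):
  order 1, 1-stage ⇒ R(z)=1+z
  (e.g. R(-0.88)=0.12000, |R|=0.12000)

Need |R(x)|<1, x<0.
x=-0.88: |R|=0.1200
|R(-2.23)|=1.2300 |R(-1.67)|=0.6700 |R(-0.81)|=0.1900
Bisect:
  x_lo=-2.3524 |R|=1.3524  x_hi=-0.3052 |R|=0.6948
  mid=-1.32880 |R|=0.32880 →hi
  mid=-1.84061 |R|=0.84061 →hi
  mid=-2.09651 |R|=1.09651 →lo
  mid=-1.96856 |R|=0.96856 →hi
  mid=-2.03253 |R|=1.03253 →lo
  mid=-2.00055 |R|=1.00055 →lo
  mid=-1.98455 |R|=0.98455 →hi
  mid=-1.99255 |R|=0.99255 →hi
  ...
  [-2.00005,-1.99992] ⇒ x*=-2.0000
Interval (-2.0000, 0).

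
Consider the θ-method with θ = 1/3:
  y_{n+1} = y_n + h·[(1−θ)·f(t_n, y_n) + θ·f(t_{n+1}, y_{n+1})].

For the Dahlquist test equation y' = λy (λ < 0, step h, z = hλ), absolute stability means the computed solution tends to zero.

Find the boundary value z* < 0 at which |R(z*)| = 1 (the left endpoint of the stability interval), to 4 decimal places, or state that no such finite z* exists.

With y'=λy (z=hλ):
  y_{n+1} = y_n + z·[2/3·y_n + 1/3·y_{n+1}] ⇒ (1 − 1/3z)y_{n+1} = (1 + 2/3z)y_n
  so R(z) = (1 + 2/3z)/(1 − 1/3z).

Need |R(x)|<1, x<0.
x=-0.99: |R|=0.2556
R=−1: 1+2/3x = −1+1/3x ⇒ -1/3x=2 ⇒ x=2/(-1/3)=-6.0000
Confirm numerically:
  x=-5.653: |R|=0.95990 <1
  x=-4.844: |R|=0.85263 <1
  x=-4.298: |R|=0.76679 <1
  x=-3.189: |R|=0.54581 <1
  x=-6.450: |R|=1.04762 >1
  x=-6.348: |R|=1.03723 >1
  x=-6.178: |R|=1.01939 >1
Interval (-6.0000, 0).

z* = -6.0000.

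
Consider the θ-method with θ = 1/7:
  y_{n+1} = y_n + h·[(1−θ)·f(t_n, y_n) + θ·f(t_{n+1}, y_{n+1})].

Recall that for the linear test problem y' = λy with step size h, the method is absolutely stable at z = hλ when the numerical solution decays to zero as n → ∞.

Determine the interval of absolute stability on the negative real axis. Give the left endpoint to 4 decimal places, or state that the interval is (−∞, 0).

(-2.8000, 0).

With y'=λy (z=hλ):
  y_{n+1} = y_n + z·[6/7·y_n + 1/7·y_{n+1}] ⇒ (1 − 1/7z)y_{n+1} = (1 + 6/7z)y_n
  Hence R(z) = (1 + 6/7z)/(1 − 1/7z).

Solve |R(x)|<1 on ℝ⁻.
x=-1.63: |R|=0.3221
R=−1: 1+6/7x = −1+1/7x ⇒ -5/7x=2 ⇒ x=2/(-5/7)=-2.8000
Confirm numerically:
  x=-2.744: |R|=0.97126 <1
  x=-1.349: |R|=0.13103 <1
  x=-1.231: |R|=0.04690 <1
  x=-3.357: |R|=1.26890 >1
  x=-3.100: |R|=1.14851 >1
Stable set (-2.8000, 0).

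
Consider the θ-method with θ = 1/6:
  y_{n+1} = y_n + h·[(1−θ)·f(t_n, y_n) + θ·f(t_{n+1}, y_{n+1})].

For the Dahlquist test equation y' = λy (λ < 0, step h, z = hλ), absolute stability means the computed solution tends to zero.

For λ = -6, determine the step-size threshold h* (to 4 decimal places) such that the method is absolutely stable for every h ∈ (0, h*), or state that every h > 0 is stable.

Test eqn y'=λy, z=hλ:
  y_{n+1} = y_n + z·[5/6·y_n + 1/6·y_{n+1}] ⇒ (1 − 1/6z)y_{n+1} = (1 + 5/6z)y_n
  ⇒ R(z) = (1 + 5/6z)/(1 − 1/6z).

Solve |R(x)|<1 on ℝ⁻.
x=-0.86: |R|=0.2478
R=−1: 1+5/6x = −1+1/6x ⇒ -2/3x=2 ⇒ x=2/(-2/3)=-3.0000
Confirm numerically:
  x=-2.814: |R|=0.91559 <1
  x=-2.561: |R|=0.79488 <1
  x=-2.464: |R|=0.74669 <1
  x=-3.374: |R|=1.15959 >1
  x=-3.234: |R|=1.10136 >1
  x=-3.183: |R|=1.07971 >1
Interval (-3.0000, 0).

(-3.0000,0); λ=-6 ⇒ h* = (3)/6 = 0.5000.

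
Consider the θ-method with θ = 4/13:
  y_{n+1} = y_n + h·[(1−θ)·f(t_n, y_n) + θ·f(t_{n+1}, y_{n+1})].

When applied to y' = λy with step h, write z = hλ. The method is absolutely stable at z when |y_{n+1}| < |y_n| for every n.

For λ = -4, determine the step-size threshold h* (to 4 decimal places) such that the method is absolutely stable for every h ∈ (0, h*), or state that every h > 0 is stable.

(-5.2000,0); λ=-4 ⇒ h* = (26/5)/4 = 1.3000.

Set f=λy, z=hλ:
  y_{n+1} = y_n + z·[9/13·y_n + 4/13·y_{n+1}] ⇒ (1 − 4/13z)y_{n+1} = (1 + 9/13z)y_n
  so R(z) = (1 + 9/13z)/(1 − 4/13z).

Find x<0 with |R(x)|<1.
x=-1.34: |R|=0.0512
R=−1: 1+9/13x = −1+4/13x ⇒ -5/13x=2 ⇒ x=2/(-5/13)=-5.2000
Confirm numerically:
  x=-4.677: |R|=0.91753 <1
  x=-4.221: |R|=0.83620 <1
  x=-2.480: |R|=0.40663 <1
  x=-5.444: |R|=1.03508 >1
  x=-5.349: |R|=1.02166 >1
So |R|<1 on (-5.2000, 0).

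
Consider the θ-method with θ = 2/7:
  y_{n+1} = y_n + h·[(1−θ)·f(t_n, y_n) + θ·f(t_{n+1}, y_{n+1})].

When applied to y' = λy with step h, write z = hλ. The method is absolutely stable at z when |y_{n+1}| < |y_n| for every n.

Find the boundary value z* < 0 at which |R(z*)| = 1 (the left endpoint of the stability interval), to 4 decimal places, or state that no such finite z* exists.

left endpoint -4.6667.

Set f=λy, z=hλ:
  y_{n+1} = y_n + z·[5/7·y_n + 2/7·y_{n+1}] ⇒ (1 − 2/7z)y_{n+1} = (1 + 5/7z)y_n
  so R(z) = (1 + 5/7z)/(1 − 2/7z).

Find x<0 with |R(x)|<1.
x=-1.34: |R|=0.0310
R=−1: 1+5/7x = −1+2/7x ⇒ -3/7x=2 ⇒ x=2/(-3/7)=-4.6667
Confirm numerically:
  x=-3.803: |R|=0.82261 <1
  x=-3.508: |R|=0.75200 <1
  x=-2.438: |R|=0.43702 <1
  x=-2.219: |R|=0.35802 <1
  x=-4.929: |R|=1.04668 >1
  x=-4.862: |R|=1.03504 >1
  x=-4.807: |R|=1.02534 >1
Interval (-4.6667, 0).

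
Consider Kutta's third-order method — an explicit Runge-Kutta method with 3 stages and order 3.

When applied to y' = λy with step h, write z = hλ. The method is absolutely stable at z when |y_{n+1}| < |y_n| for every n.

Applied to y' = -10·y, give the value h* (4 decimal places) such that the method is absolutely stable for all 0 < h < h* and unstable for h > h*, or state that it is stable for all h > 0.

(-2.5127,0); λ=-10 ⇒ h* = 0.2513.

With y'=λy (z=hλ):
  order 3, 3-stage ⇒ R(z)=1+z+z^2/2+z^3/6
  (e.g. R(-1.8)=-0.15200, |R|=0.15200)

Solve |R(x)|<1 on ℝ⁻.
x=-1.8: |R|=0.1520
|R(-2.3)|=0.6828 |R(-1.66)|=0.0446 |R(-1.13)|=0.2680
Bisect:
  x_lo=-2.8485 |R|=1.6436  x_hi=-0.2579 |R|=0.7725
  mid=-1.55320 |R|=0.02851 →hi
  mid=-2.20085 |R|=0.55571 →hi
  mid=-2.52468 |R|=1.01972 →lo
  mid=-2.36276 |R|=0.76985 →hi
  mid=-2.44372 |R|=0.89006 →hi
  mid=-2.48420 |R|=0.95367 →hi
  mid=-2.50444 |R|=0.98639 →hi
  mid=-2.51456 |R|=1.00298 →lo
  ...
  [-2.51282,-2.51266] ⇒ x*=-2.5127
Stable set (-2.5127, 0).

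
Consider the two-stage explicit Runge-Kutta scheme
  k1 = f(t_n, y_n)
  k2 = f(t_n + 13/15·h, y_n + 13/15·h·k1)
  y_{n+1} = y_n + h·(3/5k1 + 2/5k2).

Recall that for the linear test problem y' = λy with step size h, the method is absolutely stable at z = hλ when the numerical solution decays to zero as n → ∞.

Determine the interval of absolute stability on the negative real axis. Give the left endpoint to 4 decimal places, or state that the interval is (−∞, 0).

z∈(-2.8846,0).

With y'=λy (z=hλ):
  k1=λy_n ⇒ h·k1=z·y_n;  k2=λ(1+13/15z)y_n ⇒ h·k2=z(1+13/15z)y_n
  y_{n+1}/y_n = 1 + 3/5z + 2/5z(1+13/15z) = 1 + z + 26/75z²
  ⇒ R(z) = 1 + z + 26/75z².

Boundary: |R(x)|=1, x<0.
x=-1.22: |R|=0.2960
R=1: x+26/75x²=0 ⇒ x=−75/26=-2.8846; min R=1−1/(4·26/75)=0.2788>−1
Confirm numerically:
  x=-2.510: |R|=0.67403 <1
  x=-2.067: |R|=0.41413 <1
  x=-1.438: |R|=0.27885 <1
  x=-3.457: |R|=1.68596 >1
  x=-3.407: |R|=1.61698 >1
  x=-2.929: |R|=1.04507 >1
So |R|<1 on (-2.8846, 0).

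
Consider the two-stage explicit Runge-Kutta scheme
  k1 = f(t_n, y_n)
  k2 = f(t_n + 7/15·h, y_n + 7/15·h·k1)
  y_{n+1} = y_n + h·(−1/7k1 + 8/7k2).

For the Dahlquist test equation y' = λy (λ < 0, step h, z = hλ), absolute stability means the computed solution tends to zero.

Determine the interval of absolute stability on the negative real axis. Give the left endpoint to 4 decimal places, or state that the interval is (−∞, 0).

On y'=λy, z=hλ:
  k1=λy_n ⇒ h·k1=z·y_n;  k2=λ(1+7/15z)y_n ⇒ h·k2=z(1+7/15z)y_n
  y_{n+1}/y_n = 1 − 1/7z + 8/7z(1+7/15z) = 1 + z + 8/15z²
  R(z) = 1 + z + 8/15z².

Solve |R(x)|<1 on ℝ⁻.
x=-0.93: |R|=0.5313
R=1: x+8/15x²=0 ⇒ x=−15/8=-1.8750; min R=1−1/(4·8/15)=0.5312>−1
Confirm numerically:
  x=-1.588: |R|=0.75693 <1
  x=-1.238: |R|=0.57941 <1
  x=-1.086: |R|=0.54301 <1
  x=-2.401: |R|=1.67356 >1
  x=-2.327: |R|=1.56096 >1
  x=-2.037: |R|=1.17600 >1
So |R|<1 on (-1.8750, 0).

(-1.8750, 0).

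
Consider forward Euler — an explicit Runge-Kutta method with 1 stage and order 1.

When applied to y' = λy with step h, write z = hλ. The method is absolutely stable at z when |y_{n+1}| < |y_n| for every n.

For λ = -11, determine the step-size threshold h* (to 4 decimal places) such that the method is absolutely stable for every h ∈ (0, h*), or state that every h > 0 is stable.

On y'=λy, z=hλ:
  order 1, 1-stage ⇒ R(z)=1+z
  (e.g. R(-1.62)=-0.62000, |R|=0.62000)

Solve |R(x)|<1 on ℝ⁻.
x=-1.62: |R|=0.6200
|R(-1.45)|=0.4500 |R(-1.31)|=0.3100 |R(-1.24)|=0.2400
Bisect:
  x_lo=-2.5310 |R|=1.5310  x_hi=-0.3707 |R|=0.6293
  mid=-1.45085 |R|=0.45085 →hi
  mid=-1.99091 |R|=0.99091 →hi
  mid=-2.26094 |R|=1.26094 →lo
  mid=-2.12593 |R|=1.12593 →lo
  mid=-2.05842 |R|=1.05842 →lo
  mid=-2.02467 |R|=1.02467 →lo
  mid=-2.00779 |R|=1.00779 →lo
  mid=-1.99935 |R|=0.99935 →hi
  mid=-2.00357 |R|=1.00357 →lo
  ...
  [-2.00001,-1.99988] ⇒ x*=-2.0000
Stable set (-2.0000, 0).

(-2.0000,0); λ=-11 ⇒ h* = 0.1818.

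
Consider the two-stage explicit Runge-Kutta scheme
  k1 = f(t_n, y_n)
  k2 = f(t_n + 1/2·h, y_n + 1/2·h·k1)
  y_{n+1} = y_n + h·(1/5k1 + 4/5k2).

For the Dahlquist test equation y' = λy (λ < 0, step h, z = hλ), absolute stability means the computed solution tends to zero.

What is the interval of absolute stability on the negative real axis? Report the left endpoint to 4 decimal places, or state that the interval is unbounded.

Set f=λy, z=hλ:
  k1=λy_n ⇒ h·k1=z·y_n;  k2=λ(1+1/2z)y_n ⇒ h·k2=z(1+1/2z)y_n
  y_{n+1}/y_n = 1 + 1/5z + 4/5z(1+1/2z) = 1 + z + 2/5z²
  Hence R(z) = 1 + z + 2/5z².

Find x<0 with |R(x)|<1.
x=-1.08: |R|=0.3866
R=1: x+2/5x²=0 ⇒ x=−5/2=-2.5000; min R=1−1/(4·2/5)=0.3750>−1
Confirm numerically:
  x=-2.054: |R|=0.63357 <1
  x=-1.848: |R|=0.51804 <1
  x=-1.759: |R|=0.47863 <1
  x=-2.758: |R|=1.28463 >1
  x=-2.724: |R|=1.24407 >1
  x=-2.603: |R|=1.10724 >1
Interval (-2.5000, 0).

(-2.5000, 0).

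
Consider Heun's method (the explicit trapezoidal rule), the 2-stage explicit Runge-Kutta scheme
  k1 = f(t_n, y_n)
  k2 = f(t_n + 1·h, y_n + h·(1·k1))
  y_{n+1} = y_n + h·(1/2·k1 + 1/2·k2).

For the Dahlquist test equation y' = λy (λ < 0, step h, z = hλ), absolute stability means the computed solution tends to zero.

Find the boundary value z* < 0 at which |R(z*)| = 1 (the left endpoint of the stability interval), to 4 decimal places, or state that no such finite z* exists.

With y'=λy (z=hλ):
  order 2, 2-stage ⇒ R(z)=1+z+z^2/2
  (e.g. R(-1.32)=0.55120, |R|=0.55120)

Need |R(x)|<1, x<0.
x=-1.32: |R|=0.5512
|R(-2.32)|=1.3712 |R(-1.49)|=0.6200 |R(-1.05)|=0.5012
Bisect:
  x_lo=-2.8151 |R|=2.1473  x_hi=-0.2511 |R|=0.7804
  mid=-1.53311 |R|=0.64210 →hi
  mid=-2.17410 |R|=1.18926 →lo
  mid=-1.85360 |R|=0.86432 →hi
  mid=-2.01385 |R|=1.01395 →lo
  mid=-1.93373 |R|=0.93592 →hi
  mid=-1.97379 |R|=0.97413 →hi
  mid=-1.99382 |R|=0.99384 →hi
  mid=-2.00384 |R|=1.00384 →lo
  mid=-1.99883 |R|=0.99883 →hi
  mid=-2.00133 |R|=1.00133 →lo
  ...
  [-2.00008,-1.99992] ⇒ x*=-2.0000
So |R|<1 on (-2.0000, 0).

z* = -2.0000.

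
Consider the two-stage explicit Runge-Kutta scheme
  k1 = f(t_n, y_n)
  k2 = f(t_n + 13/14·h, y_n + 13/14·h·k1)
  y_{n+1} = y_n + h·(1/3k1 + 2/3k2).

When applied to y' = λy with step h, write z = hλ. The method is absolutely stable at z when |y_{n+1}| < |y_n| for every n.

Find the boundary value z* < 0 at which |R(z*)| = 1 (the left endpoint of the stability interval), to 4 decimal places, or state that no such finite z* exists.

left endpoint -1.6154.

Set f=λy, z=hλ:
  k1=λy_n ⇒ h·k1=z·y_n;  k2=λ(1+13/14z)y_n ⇒ h·k2=z(1+13/14z)y_n
  y_{n+1}/y_n = 1 + 1/3z + 2/3z(1+13/14z) = 1 + z + 13/21z²
  R(z) = 1 + z + 13/21z².

Need |R(x)|<1, x<0.
x=-0.34: |R|=0.7316
R=1: x+13/21x²=0 ⇒ x=−21/13=-1.6154; min R=1−1/(4·13/21)=0.5962>−1
Confirm numerically:
  x=-1.353: |R|=0.78023 <1
  x=-1.000: |R|=0.61905 <1
  x=-0.885: |R|=0.59985 <1
  x=-0.741: |R|=0.59891 <1
  x=-1.866: |R|=1.28950 >1
  x=-1.800: |R|=1.20571 >1
  x=-1.775: |R|=1.17539 >1
Stable set (-1.6154, 0).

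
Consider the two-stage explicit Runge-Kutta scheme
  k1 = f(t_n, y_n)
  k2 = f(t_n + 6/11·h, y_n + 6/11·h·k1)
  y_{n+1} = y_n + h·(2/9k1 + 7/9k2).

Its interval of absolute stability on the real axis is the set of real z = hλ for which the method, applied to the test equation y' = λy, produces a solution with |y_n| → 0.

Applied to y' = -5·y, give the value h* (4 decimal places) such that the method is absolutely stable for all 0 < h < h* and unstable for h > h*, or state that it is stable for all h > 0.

Test eqn y'=λy, z=hλ:
  k1=λy_n ⇒ h·k1=z·y_n;  k2=λ(1+6/11z)y_n ⇒ h·k2=z(1+6/11z)y_n
  y_{n+1}/y_n = 1 + 2/9z + 7/9z(1+6/11z) = 1 + z + 14/33z²
  Hence R(z) = 1 + z + 14/33z².

Need |R(x)|<1, x<0.
x=-1.26: |R|=0.4135
R=1: x+14/33x²=0 ⇒ x=−33/14=-2.3571; min R=1−1/(4·14/33)=0.4107>−1
Confirm numerically:
  x=-1.864: |R|=0.61003 <1
  x=-1.646: |R|=0.50341 <1
  x=-1.284: |R|=0.41543 <1
  x=-2.895: |R|=1.66059 >1
  x=-2.800: |R|=1.52606 >1
Interval (-2.3571, 0).

(-2.3571,0); λ=-5 ⇒ h* = (33/14)/5 = 0.4714.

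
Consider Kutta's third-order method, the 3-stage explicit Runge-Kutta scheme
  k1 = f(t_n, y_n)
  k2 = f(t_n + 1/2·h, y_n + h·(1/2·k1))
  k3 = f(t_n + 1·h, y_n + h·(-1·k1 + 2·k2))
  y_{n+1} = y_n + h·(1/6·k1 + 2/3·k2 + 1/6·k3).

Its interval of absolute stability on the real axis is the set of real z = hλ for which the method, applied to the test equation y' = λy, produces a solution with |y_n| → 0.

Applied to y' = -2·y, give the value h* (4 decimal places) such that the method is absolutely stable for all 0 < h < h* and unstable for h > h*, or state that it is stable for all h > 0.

With y'=λy (z=hλ):
  order 3, 3-stage ⇒ R(z)=1+z+z^2/2+z^3/6
  (e.g. R(-0.84)=0.41402, |R|=0.41402)

Boundary: |R(x)|=1, x<0.
x=-0.84: |R|=0.4140
|R(-2.72)|=1.3747 |R(-2.41)|=0.8389 |R(-1.89)|=0.2292
Bisect:
  x_lo=-3.0194 |R|=2.0489  x_hi=-0.3728 |R|=0.6880
  mid=-1.69612 |R|=0.07095 →hi
  mid=-2.35777 |R|=0.76274 →hi
  mid=-2.68860 |R|=1.31343 →lo
  mid=-2.52319 |R|=1.01725 →lo
  mid=-2.44048 |R|=0.88507 →hi
  mid=-2.48183 |R|=0.94989 →hi
  mid=-2.50251 |R|=0.98325 →hi
  ...
  [-2.51285,-2.51269] ⇒ x*=-2.5127
So |R|<1 on (-2.5127, 0).

(-2.5127,0); λ=-2 ⇒ h* = 1.2564.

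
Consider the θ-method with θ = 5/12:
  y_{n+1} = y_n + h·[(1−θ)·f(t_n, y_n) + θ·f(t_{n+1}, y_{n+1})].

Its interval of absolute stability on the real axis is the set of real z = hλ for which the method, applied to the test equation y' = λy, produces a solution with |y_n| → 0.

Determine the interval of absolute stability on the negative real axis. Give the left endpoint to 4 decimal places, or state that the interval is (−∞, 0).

z∈(-12.0000,0).

Test eqn y'=λy, z=hλ:
  y_{n+1} = y_n + z·[7/12·y_n + 5/12·y_{n+1}] ⇒ (1 − 5/12z)y_{n+1} = (1 + 7/12z)y_n
  so R(z) = (1 + 7/12z)/(1 − 5/12z).

Find x<0 with |R(x)|<1.
x=-0.69: |R|=0.4641
R=−1: 1+7/12x = −1+5/12x ⇒ -1/6x=2 ⇒ x=2/(-1/6)=-12.0000
Confirm numerically:
  x=-10.694: |R|=0.96010 <1
  x=-8.389: |R|=0.86612 <1
  x=-7.740: |R|=0.83195 <1
  x=-4.832: |R|=0.60354 <1
  x=-12.463: |R|=1.01246 >1
  x=-12.213: |R|=1.00583 >1
  x=-12.122: |R|=1.00336 >1
Interval (-12.0000, 0).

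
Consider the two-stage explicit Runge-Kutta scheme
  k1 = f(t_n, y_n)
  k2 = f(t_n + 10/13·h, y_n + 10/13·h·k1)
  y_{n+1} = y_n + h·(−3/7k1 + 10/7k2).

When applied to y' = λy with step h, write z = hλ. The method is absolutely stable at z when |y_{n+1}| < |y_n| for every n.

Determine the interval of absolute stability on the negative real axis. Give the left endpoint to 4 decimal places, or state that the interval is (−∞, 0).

With y'=λy (z=hλ):
  k1=λy_n ⇒ h·k1=z·y_n;  k2=λ(1+10/13z)y_n ⇒ h·k2=z(1+10/13z)y_n
  y_{n+1}/y_n = 1 − 3/7z + 10/7z(1+10/13z) = 1 + z + 100/91z²
  so R(z) = 1 + z + 100/91z².

Boundary: |R(x)|=1, x<0.
x=-1.55: |R|=2.0901
R=1: x+100/91x²=0 ⇒ x=−91/100=-0.9100; min R=1−1/(4·100/91)=0.7725>−1
Confirm numerically:
  x=-0.588: |R|=0.79194 <1
  x=-0.564: |R|=0.78556 <1
  x=-0.556: |R|=0.78371 <1
  x=-0.431: |R|=0.77313 <1
  x=-1.333: |R|=1.61963 >1
  x=-1.146: |R|=1.29720 >1
So |R|<1 on (-0.9100, 0).

z∈(-0.9100,0).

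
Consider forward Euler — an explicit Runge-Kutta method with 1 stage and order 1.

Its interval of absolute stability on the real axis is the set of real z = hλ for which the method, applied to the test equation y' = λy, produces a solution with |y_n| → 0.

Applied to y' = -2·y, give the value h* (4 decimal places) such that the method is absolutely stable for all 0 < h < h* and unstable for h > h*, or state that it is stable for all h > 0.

(-2.0000,0); λ=-2 ⇒ h* = 1.0000.

With y'=λy (z=hλ):
  order 1, 1-stage ⇒ R(z)=1+z
  (e.g. R(-1.58)=-0.58000, |R|=0.58000)

Need |R(x)|<1, x<0.
x=-1.58: |R|=0.5800
|R(-1.95)|=0.9500 |R(-0.8)|=0.2000 |R(-0.61)|=0.3900
Bisect:
  x_lo=-2.3455 |R|=1.3455  x_hi=-0.2456 |R|=0.7544
  mid=-1.29555 |R|=0.29555 →hi
  mid=-1.82051 |R|=0.82051 →hi
  mid=-2.08299 |R|=1.08299 →lo
  mid=-1.95175 |R|=0.95175 →hi
  mid=-2.01737 |R|=1.01737 →lo
  mid=-1.98456 |R|=0.98456 →hi
  mid=-2.00096 |R|=1.00096 →lo
  ...
  [-2.00006,-1.99994] ⇒ x*=-2.0000
So |R|<1 on (-2.0000, 0).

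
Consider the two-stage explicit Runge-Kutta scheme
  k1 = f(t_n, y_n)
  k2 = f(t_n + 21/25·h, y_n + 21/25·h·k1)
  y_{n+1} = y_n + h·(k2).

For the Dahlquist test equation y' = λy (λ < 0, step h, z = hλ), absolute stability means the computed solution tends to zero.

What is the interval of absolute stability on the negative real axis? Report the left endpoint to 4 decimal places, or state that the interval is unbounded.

z∈(-1.1905,0).

On y'=λy, z=hλ:
  k1=λy_n ⇒ h·k1=z·y_n;  k2=λ(1+21/25z)y_n ⇒ h·k2=z(1+21/25z)y_n
  y_{n+1}/y_n = 1 + z(1+21/25z) = 1 + z + 21/25z²
  ⇒ R(z) = 1 + z + 21/25z².

Boundary: |R(x)|=1, x<0.
x=-0.7: |R|=0.7116
R=1: x+21/25x²=0 ⇒ x=−25/21=-1.1905; min R=1−1/(4·21/25)=0.7024>−1
Confirm numerically:
  x=-0.877: |R|=0.76907 <1
  x=-0.705: |R|=0.71250 <1
  x=-0.678: |R|=0.70813 <1
  x=-0.478: |R|=0.71393 <1
  x=-1.770: |R|=1.86164 >1
  x=-1.379: |R|=1.21838 >1
So |R|<1 on (-1.1905, 0).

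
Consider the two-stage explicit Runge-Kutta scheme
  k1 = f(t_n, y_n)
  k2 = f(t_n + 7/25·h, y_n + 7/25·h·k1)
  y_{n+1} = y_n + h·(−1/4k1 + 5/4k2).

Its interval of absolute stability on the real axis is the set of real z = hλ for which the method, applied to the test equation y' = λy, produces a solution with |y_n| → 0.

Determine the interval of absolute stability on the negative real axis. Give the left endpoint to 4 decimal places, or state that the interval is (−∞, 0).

Set f=λy, z=hλ:
  k1=λy_n ⇒ h·k1=z·y_n;  k2=λ(1+7/25z)y_n ⇒ h·k2=z(1+7/25z)y_n
  y_{n+1}/y_n = 1 − 1/4z + 5/4z(1+7/25z) = 1 + z + 7/20z²
  so R(z) = 1 + z + 7/20z².

Boundary: |R(x)|=1, x<0.
x=-1.58: |R|=0.2937
R=1: x+7/20x²=0 ⇒ x=−20/7=-2.8571; min R=1−1/(4·7/20)=0.2857>−1
Confirm numerically:
  x=-2.529: |R|=0.70954 <1
  x=-2.320: |R|=0.56384 <1
  x=-1.759: |R|=0.32393 <1
  x=-1.665: |R|=0.30528 <1
  x=-3.251: |R|=1.44815 >1
  x=-2.984: |R|=1.13249 >1
So |R|<1 on (-2.8571, 0).

(-2.8571, 0).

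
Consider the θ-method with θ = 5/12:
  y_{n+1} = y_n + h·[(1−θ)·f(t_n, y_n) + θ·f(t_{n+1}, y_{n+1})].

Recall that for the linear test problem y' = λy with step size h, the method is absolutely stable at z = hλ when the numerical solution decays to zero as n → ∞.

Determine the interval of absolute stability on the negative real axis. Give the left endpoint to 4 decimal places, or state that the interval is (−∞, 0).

(-12.0000, 0).

Test eqn y'=λy, z=hλ:
  y_{n+1} = y_n + z·[7/12·y_n + 5/12·y_{n+1}] ⇒ (1 − 5/12z)y_{n+1} = (1 + 7/12z)y_n
  R(z) = (1 + 7/12z)/(1 − 5/12z).

Solve |R(x)|<1 on ℝ⁻.
x=-0.59: |R|=0.5264
R=−1: 1+7/12x = −1+5/12x ⇒ -1/6x=2 ⇒ x=2/(-1/6)=-12.0000
Confirm numerically:
  x=-11.838: |R|=0.99545 <1
  x=-11.767: |R|=0.99342 <1
  x=-8.186: |R|=0.85589 <1
  x=-6.643: |R|=0.76304 <1
  x=-12.370: |R|=1.01002 >1
  x=-12.114: |R|=1.00314 >1
  x=-12.069: |R|=1.00191 >1
So |R|<1 on (-12.0000, 0).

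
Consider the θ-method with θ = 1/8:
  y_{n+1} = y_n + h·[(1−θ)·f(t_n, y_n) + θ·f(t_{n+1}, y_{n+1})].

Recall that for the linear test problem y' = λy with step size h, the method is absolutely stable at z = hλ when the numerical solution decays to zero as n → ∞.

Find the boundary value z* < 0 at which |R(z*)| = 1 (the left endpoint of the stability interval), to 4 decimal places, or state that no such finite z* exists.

left endpoint -2.6667.

Set f=λy, z=hλ:
  y_{n+1} = y_n + z·[7/8·y_n + 1/8·y_{n+1}] ⇒ (1 − 1/8z)y_{n+1} = (1 + 7/8z)y_n
  ⇒ R(z) = (1 + 7/8z)/(1 − 1/8z).

Need |R(x)|<1, x<0.
x=-1.77: |R|=0.4493
R=−1: 1+7/8x = −1+1/8x ⇒ -3/4x=2 ⇒ x=2/(-3/4)=-2.6667
Confirm numerically:
  x=-2.310: |R|=0.79243 <1
  x=-2.051: |R|=0.63247 <1
  x=-2.013: |R|=0.60831 <1
  x=-3.093: |R|=1.23060 >1
  x=-2.872: |R|=1.11332 >1
  x=-2.837: |R|=1.09431 >1
So |R|<1 on (-2.6667, 0).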